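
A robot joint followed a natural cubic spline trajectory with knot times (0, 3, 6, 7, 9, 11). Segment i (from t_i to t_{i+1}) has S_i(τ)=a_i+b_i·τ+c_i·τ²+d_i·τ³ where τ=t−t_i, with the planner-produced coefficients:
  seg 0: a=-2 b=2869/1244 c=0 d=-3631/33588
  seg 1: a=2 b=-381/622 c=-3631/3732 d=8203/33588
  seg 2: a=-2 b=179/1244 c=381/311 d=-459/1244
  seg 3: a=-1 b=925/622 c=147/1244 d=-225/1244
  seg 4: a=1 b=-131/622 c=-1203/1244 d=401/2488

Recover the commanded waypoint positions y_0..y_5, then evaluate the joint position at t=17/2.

y_0=-2 y_1=2 y_2=-2 y_3=-1 y_4=1 y_5=-2
S(17/2) = 8819/9952

y_0 = S_0(0) = a_0 = -2
y_1 = S_1(0) = a_1 = 2
y_2 = S_2(0) = a_2 = -2
y_3 = S_3(0) = a_3 = -1
y_4 = S_4(0) = a_4 = 1
y_5 = S_4(2) = -2
t_q=17/2 is in segment 3 (τ=3/2); S_3(τ)=8819/9952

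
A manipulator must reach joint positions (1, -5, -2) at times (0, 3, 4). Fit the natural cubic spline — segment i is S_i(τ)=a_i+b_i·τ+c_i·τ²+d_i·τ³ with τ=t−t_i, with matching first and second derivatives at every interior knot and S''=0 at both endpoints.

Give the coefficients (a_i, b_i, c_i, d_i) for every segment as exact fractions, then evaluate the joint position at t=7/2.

  seg 0: a=1 b=-31/8 c=0 d=5/24
  seg 1: a=-5 b=7/4 c=15/8 d=-5/8
S(7/2) = -239/64

Δ: Δ0=-2, Δ1=3
row 1: diag=8, rhs=30; c'=1/8, d'=15/4
back: M1=15/4
M: M0=0, M1=15/4, M2=0
seg 0: a=1, c=M0/2=0, d=(M1−M0)/(6·3)=5/24, b=Δ0−h0·(2M0+M1)/6=-31/8
seg 1: a=-5, c=M1/2=15/8, d=(M2−M1)/(6·1)=-5/8, b=Δ1−h1·(2M1+M2)/6=7/4
t_q=7/2 → seg 1, τ=1/2; S=-5+7/4·τ+15/8·τ²+-5/8·τ³=-239/64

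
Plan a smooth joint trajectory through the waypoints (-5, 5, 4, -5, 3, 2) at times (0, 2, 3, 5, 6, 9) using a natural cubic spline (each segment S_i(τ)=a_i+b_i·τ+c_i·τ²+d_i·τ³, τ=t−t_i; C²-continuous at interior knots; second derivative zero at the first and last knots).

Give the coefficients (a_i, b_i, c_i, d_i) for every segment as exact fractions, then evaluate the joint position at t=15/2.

  seg 0: a=-5 b=28508/4359 c=0 d=-6713/17436
  seg 1: a=5 b=8369/4359 c=-6713/2906 d=-5317/8718
  seg 2: a=4 b=-39491/8718 c=-6015/1453 d=9055/4359
  seg 3: a=-5 b=33469/8718 c=12095/1453 d=-36295/8718
  seg 4: a=3 b=34862/4359 c=-12105/2906 d=1345/2906
S(15/2) = 167065/23248

Δ: Δ0=5, Δ1=-1, Δ2=-9/2, Δ3=8, Δ4=-1/3
row 1: diag=6, rhs=-36; c'=1/6, d'=-6
row 2: denom=6−1·1/6=35/6; d'=(-21−1·-6)/(35/6)=-18/7
row 3: denom=6−2·12/35=186/35; d'=(75−2·-18/7)/(186/35)=935/62
row 4: denom=8−1·35/186=1453/186; d'=(-50−1·935/62)/(1453/186)=-12105/1453
back: M4=-12105/1453
back: M3=935/62−35/186·-12105/1453=24190/1453
back: M2=-18/7−12/35·24190/1453=-12030/1453
back: M1=-6−1/6·-12030/1453=-6713/1453
M: M0=0, M1=-6713/1453, M2=-12030/1453, M3=24190/1453, M4=-12105/1453, M5=0
seg 0: a=-5, c=M0/2=0, d=(M1−M0)/(6·2)=-6713/17436, b=Δ0−h0·(2M0+M1)/6=28508/4359
seg 1: a=5, c=M1/2=-6713/2906, d=(M2−M1)/(6·1)=-5317/8718, b=Δ1−h1·(2M1+M2)/6=8369/4359
seg 2: a=4, c=M2/2=-6015/1453, d=(M3−M2)/(6·2)=9055/4359, b=Δ2−h2·(2M2+M3)/6=-39491/8718
seg 3: a=-5, c=M3/2=12095/1453, d=(M4−M3)/(6·1)=-36295/8718, b=Δ3−h3·(2M3+M4)/6=33469/8718
seg 4: a=3, c=M4/2=-12105/2906, d=(M5−M4)/(6·3)=1345/2906, b=Δ4−h4·(2M4+M5)/6=34862/4359
t_q=15/2 → seg 4, τ=3/2; S=3+34862/4359·τ+-12105/2906·τ²+1345/2906·τ³=167065/23248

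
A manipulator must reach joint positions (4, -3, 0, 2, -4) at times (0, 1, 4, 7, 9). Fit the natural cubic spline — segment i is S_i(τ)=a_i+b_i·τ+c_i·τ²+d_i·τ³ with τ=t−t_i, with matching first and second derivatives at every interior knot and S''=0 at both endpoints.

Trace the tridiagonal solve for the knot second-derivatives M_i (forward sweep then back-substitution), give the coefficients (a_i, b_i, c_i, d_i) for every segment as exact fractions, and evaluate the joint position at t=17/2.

  seg 0: a=4 b=-6451/798 c=0 d=865/798
  seg 1: a=-3 b=-1928/399 c=865/266 d=-3131/7182
  seg 2: a=0 b=2321/798 c=-268/399 d=-181/7182
  seg 3: a=2 b=-719/399 c=-239/266 d=239/1596
S(17/2) = -9445/4256

Δ: Δ0=-7, Δ1=1, Δ2=2/3, Δ3=-3
row 1: diag=8, rhs=48; c'=3/8, d'=6
row 2: denom=12−3·3/8=87/8; d'=(-2−3·6)/(87/8)=-160/87
row 3: denom=10−3·8/29=266/29; d'=(-22−3·-160/87)/(266/29)=-239/133
back: M3=-239/133
back: M2=-160/87−8/29·-239/133=-536/399
back: M1=6−3/8·-536/399=865/133
M: M0=0, M1=865/133, M2=-536/399, M3=-239/133, M4=0
seg 0: a=4, c=M0/2=0, d=(M1−M0)/(6·1)=865/798, b=Δ0−h0·(2M0+M1)/6=-6451/798
seg 1: a=-3, c=M1/2=865/266, d=(M2−M1)/(6·3)=-3131/7182, b=Δ1−h1·(2M1+M2)/6=-1928/399
seg 2: a=0, c=M2/2=-268/399, d=(M3−M2)/(6·3)=-181/7182, b=Δ2−h2·(2M2+M3)/6=2321/798
seg 3: a=2, c=M3/2=-239/266, d=(M4−M3)/(6·2)=239/1596, b=Δ3−h3·(2M3+M4)/6=-719/399
t_q=17/2 → seg 3, τ=3/2; S=2+-719/399·τ+-239/266·τ²+239/1596·τ³=-9445/4256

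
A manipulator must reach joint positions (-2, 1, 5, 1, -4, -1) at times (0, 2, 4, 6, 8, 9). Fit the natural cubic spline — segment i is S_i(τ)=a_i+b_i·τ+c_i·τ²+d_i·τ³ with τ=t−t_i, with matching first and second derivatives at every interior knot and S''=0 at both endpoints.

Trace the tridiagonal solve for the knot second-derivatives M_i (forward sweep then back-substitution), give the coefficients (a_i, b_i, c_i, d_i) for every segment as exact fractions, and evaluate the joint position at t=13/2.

  seg 0: a=-2 b=172/153 c=0 d=115/1224
  seg 1: a=1 b=689/306 c=115/204 d=-211/612
  seg 2: a=5 b=113/306 c=-307/204 d=49/306
  seg 3: a=1 b=-1141/306 c=-37/68 d=709/1224
  seg 4: a=-4 b=160/153 c=299/102 d=-299/306
S(13/2) = -3029/3264

Δ: Δ0=3/2, Δ1=2, Δ2=-2, Δ3=-5/2, Δ4=3
row 1: diag=8, rhs=3; c'=1/4, d'=3/8
row 2: denom=8−2·1/4=15/2; d'=(-24−2·3/8)/(15/2)=-33/10
row 3: denom=8−2·4/15=112/15; d'=(-3−2·-33/10)/(112/15)=27/56
row 4: denom=6−2·15/56=153/28; d'=(33−2·27/56)/(153/28)=299/51
back: M4=299/51
back: M3=27/56−15/56·299/51=-37/34
back: M2=-33/10−4/15·-37/34=-307/102
back: M1=3/8−1/4·-307/102=115/102
M: M0=0, M1=115/102, M2=-307/102, M3=-37/34, M4=299/51, M5=0
seg 0: a=-2, c=M0/2=0, d=(M1−M0)/(6·2)=115/1224, b=Δ0−h0·(2M0+M1)/6=172/153
seg 1: a=1, c=M1/2=115/204, d=(M2−M1)/(6·2)=-211/612, b=Δ1−h1·(2M1+M2)/6=689/306
seg 2: a=5, c=M2/2=-307/204, d=(M3−M2)/(6·2)=49/306, b=Δ2−h2·(2M2+M3)/6=113/306
seg 3: a=1, c=M3/2=-37/68, d=(M4−M3)/(6·2)=709/1224, b=Δ3−h3·(2M3+M4)/6=-1141/306
seg 4: a=-4, c=M4/2=299/102, d=(M5−M4)/(6·1)=-299/306, b=Δ4−h4·(2M4+M5)/6=160/153
t_q=13/2 → seg 3, τ=1/2; S=1+-1141/306·τ+-37/68·τ²+709/1224·τ³=-3029/3264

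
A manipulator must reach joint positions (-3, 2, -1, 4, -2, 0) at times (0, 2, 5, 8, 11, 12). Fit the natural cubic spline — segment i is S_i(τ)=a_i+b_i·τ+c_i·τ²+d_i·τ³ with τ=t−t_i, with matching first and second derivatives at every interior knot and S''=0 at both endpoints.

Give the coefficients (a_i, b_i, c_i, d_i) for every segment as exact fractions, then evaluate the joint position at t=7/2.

Δ: Δ0=5/2, Δ1=-1, Δ2=5/3, Δ3=-2, Δ4=2
row 1: diag=10, rhs=-21; c'=3/10, d'=-21/10
row 2: denom=12−3·3/10=111/10; d'=(16−3·-21/10)/(111/10)=223/111
row 3: denom=12−3·10/37=414/37; d'=(-22−3·223/111)/(414/37)=-1037/414
row 4: denom=8−3·37/138=331/46; d'=(24−3·-1037/414)/(331/46)=4349/993
back: M4=4349/993
back: M3=-1037/414−37/138·4349/993=-10960/2979
back: M2=223/111−10/37·-10960/2979=8947/2979
back: M1=-21/10−3/10·8947/2979=-2980/993
M: M0=0, M1=-2980/993, M2=8947/2979, M3=-10960/2979, M4=4349/993, M5=0
seg 0: a=-3, c=M0/2=0, d=(M1−M0)/(6·2)=-745/2979, b=Δ0−h0·(2M0+M1)/6=20855/5958
seg 1: a=2, c=M1/2=-1490/993, d=(M2−M1)/(6·3)=17887/53622, b=Δ1−h1·(2M1+M2)/6=2975/5958
seg 2: a=-1, c=M2/2=8947/5958, d=(M3−M2)/(6·3)=-19907/53622, b=Δ2−h2·(2M2+M3)/6=1498/2979
seg 3: a=4, c=M3/2=-5480/2979, d=(M4−M3)/(6·3)=24007/53622, b=Δ3−h3·(2M3+M4)/6=-3043/5958
seg 4: a=-2, c=M4/2=4349/1986, d=(M5−M4)/(6·1)=-4349/5958, b=Δ4−h4·(2M4+M5)/6=1609/2979
t_q=7/2 → seg 1, τ=3/2; S=2+2975/5958·τ+-1490/993·τ²+17887/53622·τ³=2641/5296

  seg 0: a=-3 b=20855/5958 c=0 d=-745/2979
  seg 1: a=2 b=2975/5958 c=-1490/993 d=17887/53622
  seg 2: a=-1 b=1498/2979 c=8947/5958 d=-19907/53622
  seg 3: a=4 b=-3043/5958 c=-5480/2979 d=24007/53622
  seg 4: a=-2 b=1609/2979 c=4349/1986 d=-4349/5958
S(7/2) = 2641/5296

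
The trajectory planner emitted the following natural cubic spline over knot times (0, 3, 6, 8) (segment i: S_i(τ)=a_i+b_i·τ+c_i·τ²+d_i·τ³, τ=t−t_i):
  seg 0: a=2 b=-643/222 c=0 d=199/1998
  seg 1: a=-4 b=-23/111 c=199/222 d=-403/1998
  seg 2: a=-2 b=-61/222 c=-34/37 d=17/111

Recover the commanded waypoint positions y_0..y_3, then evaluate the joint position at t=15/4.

y_0=2 y_1=-4 y_2=-2 y_3=-5
S(15/4) = -17695/4736

y_0 = S_0(0) = a_0 = 2
y_1 = S_1(0) = a_1 = -4
y_2 = S_2(0) = a_2 = -2
y_3 = S_2(2) = -5
t_q=15/4 is in segment 1 (τ=3/4); S_1(τ)=-17695/4736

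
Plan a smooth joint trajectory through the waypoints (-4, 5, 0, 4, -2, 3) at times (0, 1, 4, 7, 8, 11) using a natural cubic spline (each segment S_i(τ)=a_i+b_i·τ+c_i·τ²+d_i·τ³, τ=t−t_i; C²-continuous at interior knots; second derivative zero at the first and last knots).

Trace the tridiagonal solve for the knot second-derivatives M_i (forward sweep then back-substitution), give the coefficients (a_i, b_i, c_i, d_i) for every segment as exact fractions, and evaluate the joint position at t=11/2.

Δ: Δ0=9, Δ1=-5/3, Δ2=4/3, Δ3=-6, Δ4=5/3
row 1: diag=8, rhs=-64; c'=3/8, d'=-8
row 2: denom=12−3·3/8=87/8; d'=(18−3·-8)/(87/8)=112/29
row 3: denom=8−3·8/29=208/29; d'=(-44−3·112/29)/(208/29)=-31/4
row 4: denom=8−1·29/208=1635/208; d'=(46−1·-31/4)/(1635/208)=2236/327
back: M4=2236/327
back: M3=-31/4−29/208·2236/327=-2846/327
back: M2=112/29−8/29·-2846/327=2048/327
back: M1=-8−3/8·2048/327=-1128/109
M: M0=0, M1=-1128/109, M2=2048/327, M3=-2846/327, M4=2236/327, M5=0
seg 0: a=-4, c=M0/2=0, d=(M1−M0)/(6·1)=-188/109, b=Δ0−h0·(2M0+M1)/6=1169/109
seg 1: a=5, c=M1/2=-564/109, d=(M2−M1)/(6·3)=2716/2943, b=Δ1−h1·(2M1+M2)/6=605/109
seg 2: a=0, c=M2/2=1024/327, d=(M3−M2)/(6·3)=-2447/2943, b=Δ2−h2·(2M2+M3)/6=-63/109
seg 3: a=4, c=M3/2=-1423/327, d=(M4−M3)/(6·1)=847/327, b=Δ3−h3·(2M3+M4)/6=-462/109
seg 4: a=-2, c=M4/2=1118/327, d=(M5−M4)/(6·3)=-1118/2943, b=Δ4−h4·(2M4+M5)/6=-1691/327
t_q=11/2 → seg 2, τ=3/2; S=0+-63/109·τ+1024/327·τ²+-2447/2943·τ³=2941/872

  seg 0: a=-4 b=1169/109 c=0 d=-188/109
  seg 1: a=5 b=605/109 c=-564/109 d=2716/2943
  seg 2: a=0 b=-63/109 c=1024/327 d=-2447/2943
  seg 3: a=4 b=-462/109 c=-1423/327 d=847/327
  seg 4: a=-2 b=-1691/327 c=1118/327 d=-1118/2943
S(11/2) = 2941/872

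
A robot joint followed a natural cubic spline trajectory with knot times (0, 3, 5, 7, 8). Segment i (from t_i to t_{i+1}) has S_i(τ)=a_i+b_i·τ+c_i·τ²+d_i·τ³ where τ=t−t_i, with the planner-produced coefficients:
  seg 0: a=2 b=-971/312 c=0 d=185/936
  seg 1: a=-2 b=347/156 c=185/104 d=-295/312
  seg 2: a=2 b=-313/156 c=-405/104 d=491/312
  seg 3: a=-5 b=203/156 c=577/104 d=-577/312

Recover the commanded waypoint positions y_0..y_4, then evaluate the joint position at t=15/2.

y_0 = S_0(0) = a_0 = 2
y_1 = S_1(0) = a_1 = -2
y_2 = S_2(0) = a_2 = 2
y_3 = S_3(0) = a_3 = -5
y_4 = S_3(1) = 0
t_q=15/2 is in segment 3 (τ=1/2); S_3(τ)=-2657/832

y_0=2 y_1=-2 y_2=2 y_3=-5 y_4=0
S(15/2) = -2657/832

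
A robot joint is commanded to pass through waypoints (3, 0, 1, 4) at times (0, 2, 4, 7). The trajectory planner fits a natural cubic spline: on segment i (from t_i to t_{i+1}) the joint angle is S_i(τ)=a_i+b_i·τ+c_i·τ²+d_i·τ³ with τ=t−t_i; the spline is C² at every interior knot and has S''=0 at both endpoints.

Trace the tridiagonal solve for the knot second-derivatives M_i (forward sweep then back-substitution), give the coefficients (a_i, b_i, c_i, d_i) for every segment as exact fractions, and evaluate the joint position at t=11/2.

  seg 0: a=3 b=-2 c=0 d=1/8
  seg 1: a=0 b=-1/2 c=3/4 d=-1/8
  seg 2: a=1 b=1 c=0 d=0
S(11/2) = 5/2

Δ: Δ0=-3/2, Δ1=1/2, Δ2=1
row 1: diag=8, rhs=12; c'=1/4, d'=3/2
row 2: denom=10−2·1/4=19/2; d'=(3−2·3/2)/(19/2)=0
back: M2=0
back: M1=3/2−1/4·0=3/2
M: M0=0, M1=3/2, M2=0, M3=0
seg 0: a=3, c=M0/2=0, d=(M1−M0)/(6·2)=1/8, b=Δ0−h0·(2M0+M1)/6=-2
seg 1: a=0, c=M1/2=3/4, d=(M2−M1)/(6·2)=-1/8, b=Δ1−h1·(2M1+M2)/6=-1/2
seg 2: a=1, c=M2/2=0, d=(M3−M2)/(6·3)=0, b=Δ2−h2·(2M2+M3)/6=1
t_q=11/2 → seg 2, τ=3/2; S=1+1·τ+0·τ²+0·τ³=5/2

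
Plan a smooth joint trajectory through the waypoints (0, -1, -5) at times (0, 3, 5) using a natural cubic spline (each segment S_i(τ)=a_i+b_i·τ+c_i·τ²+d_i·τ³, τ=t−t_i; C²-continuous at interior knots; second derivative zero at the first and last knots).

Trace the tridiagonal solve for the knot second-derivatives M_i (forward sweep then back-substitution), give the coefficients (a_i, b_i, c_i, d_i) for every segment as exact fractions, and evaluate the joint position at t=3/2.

Δ: Δ0=-1/3, Δ1=-2
row 1: diag=10, rhs=-10; c'=1/5, d'=-1
back: M1=-1
M: M0=0, M1=-1, M2=0
seg 0: a=0, c=M0/2=0, d=(M1−M0)/(6·3)=-1/18, b=Δ0−h0·(2M0+M1)/6=1/6
seg 1: a=-1, c=M1/2=-1/2, d=(M2−M1)/(6·2)=1/12, b=Δ1−h1·(2M1+M2)/6=-4/3
t_q=3/2 → seg 0, τ=3/2; S=0+1/6·τ+0·τ²+-1/18·τ³=1/16

  seg 0: a=0 b=1/6 c=0 d=-1/18
  seg 1: a=-1 b=-4/3 c=-1/2 d=1/12
S(3/2) = 1/16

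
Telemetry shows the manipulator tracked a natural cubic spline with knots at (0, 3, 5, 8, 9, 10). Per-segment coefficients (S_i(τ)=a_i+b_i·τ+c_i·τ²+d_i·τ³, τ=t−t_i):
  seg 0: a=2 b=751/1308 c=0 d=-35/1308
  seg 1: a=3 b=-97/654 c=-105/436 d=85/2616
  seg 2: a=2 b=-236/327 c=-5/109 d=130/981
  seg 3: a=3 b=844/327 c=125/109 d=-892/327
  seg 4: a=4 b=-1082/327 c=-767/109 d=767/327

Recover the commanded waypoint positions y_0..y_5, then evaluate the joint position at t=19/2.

y_0 = S_0(0) = a_0 = 2
y_1 = S_1(0) = a_1 = 3
y_2 = S_2(0) = a_2 = 2
y_3 = S_3(0) = a_3 = 3
y_4 = S_4(0) = a_4 = 4
y_5 = S_4(1) = -4
t_q=19/2 is in segment 4 (τ=1/2); S_4(τ)=767/872

y_0=2 y_1=3 y_2=2 y_3=3 y_4=4 y_5=-4
S(19/2) = 767/872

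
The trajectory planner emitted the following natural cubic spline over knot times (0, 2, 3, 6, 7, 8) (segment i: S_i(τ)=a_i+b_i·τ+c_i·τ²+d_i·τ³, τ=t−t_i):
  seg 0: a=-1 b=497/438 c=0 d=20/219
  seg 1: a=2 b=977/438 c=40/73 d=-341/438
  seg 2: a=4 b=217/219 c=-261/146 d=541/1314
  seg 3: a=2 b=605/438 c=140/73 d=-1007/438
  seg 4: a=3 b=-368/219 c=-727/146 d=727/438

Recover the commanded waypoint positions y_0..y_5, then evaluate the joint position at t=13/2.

y_0 = S_0(0) = a_0 = -1
y_1 = S_1(0) = a_1 = 2
y_2 = S_2(0) = a_2 = 4
y_3 = S_3(0) = a_3 = 2
y_4 = S_4(0) = a_4 = 3
y_5 = S_4(1) = -2
t_q=13/2 is in segment 3 (τ=1/2); S_3(τ)=3367/1168

y_0=-1 y_1=2 y_2=4 y_3=2 y_4=3 y_5=-2
S(13/2) = 3367/1168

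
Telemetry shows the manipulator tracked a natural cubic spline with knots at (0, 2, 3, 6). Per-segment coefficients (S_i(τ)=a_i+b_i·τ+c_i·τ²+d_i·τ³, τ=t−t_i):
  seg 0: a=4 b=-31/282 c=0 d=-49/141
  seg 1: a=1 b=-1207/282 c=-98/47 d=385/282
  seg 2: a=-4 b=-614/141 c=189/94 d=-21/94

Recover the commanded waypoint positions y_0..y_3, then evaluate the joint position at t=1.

y_0=4 y_1=1 y_2=-4 y_3=-5
S(1) = 333/94

y_0 = S_0(0) = a_0 = 4
y_1 = S_1(0) = a_1 = 1
y_2 = S_2(0) = a_2 = -4
y_3 = S_2(3) = -5
t_q=1 is in segment 0 (τ=1); S_0(τ)=333/94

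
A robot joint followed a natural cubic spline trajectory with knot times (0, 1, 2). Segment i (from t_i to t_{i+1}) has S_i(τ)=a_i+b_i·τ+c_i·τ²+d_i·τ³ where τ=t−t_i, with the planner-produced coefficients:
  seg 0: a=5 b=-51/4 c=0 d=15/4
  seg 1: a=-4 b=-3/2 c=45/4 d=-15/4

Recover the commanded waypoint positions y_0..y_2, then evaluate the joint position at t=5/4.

y_0=5 y_1=-4 y_2=2
S(5/4) = -955/256

y_0 = S_0(0) = a_0 = 5
y_1 = S_1(0) = a_1 = -4
y_2 = S_1(1) = 2
t_q=5/4 is in segment 1 (τ=1/4); S_1(τ)=-955/256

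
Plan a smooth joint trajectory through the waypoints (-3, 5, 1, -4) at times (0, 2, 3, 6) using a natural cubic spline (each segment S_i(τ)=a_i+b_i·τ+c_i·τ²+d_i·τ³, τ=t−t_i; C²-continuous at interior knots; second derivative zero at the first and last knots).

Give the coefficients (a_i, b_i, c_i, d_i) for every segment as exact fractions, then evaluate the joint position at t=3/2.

  seg 0: a=-3 b=962/141 c=0 d=-199/282
  seg 1: a=5 b=-232/141 c=-199/47 d=265/141
  seg 2: a=1 b=-631/141 c=66/47 d=-22/141
S(3/2) = 3649/752

Δ: Δ0=4, Δ1=-4, Δ2=-5/3
row 1: diag=6, rhs=-48; c'=1/6, d'=-8
row 2: denom=8−1·1/6=47/6; d'=(14−1·-8)/(47/6)=132/47
back: M2=132/47
back: M1=-8−1/6·132/47=-398/47
M: M0=0, M1=-398/47, M2=132/47, M3=0
seg 0: a=-3, c=M0/2=0, d=(M1−M0)/(6·2)=-199/282, b=Δ0−h0·(2M0+M1)/6=962/141
seg 1: a=5, c=M1/2=-199/47, d=(M2−M1)/(6·1)=265/141, b=Δ1−h1·(2M1+M2)/6=-232/141
seg 2: a=1, c=M2/2=66/47, d=(M3−M2)/(6·3)=-22/141, b=Δ2−h2·(2M2+M3)/6=-631/141
t_q=3/2 → seg 0, τ=3/2; S=-3+962/141·τ+0·τ²+-199/282·τ³=3649/752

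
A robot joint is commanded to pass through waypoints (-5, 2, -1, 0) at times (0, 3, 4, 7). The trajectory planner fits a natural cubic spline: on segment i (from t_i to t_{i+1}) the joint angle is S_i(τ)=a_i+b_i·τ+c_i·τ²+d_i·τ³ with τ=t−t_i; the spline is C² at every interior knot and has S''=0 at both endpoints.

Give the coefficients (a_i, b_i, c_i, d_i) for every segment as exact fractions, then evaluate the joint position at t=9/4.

Δ: Δ0=7/3, Δ1=-3, Δ2=1/3
row 1: diag=8, rhs=-32; c'=1/8, d'=-4
row 2: denom=8−1·1/8=63/8; d'=(20−1·-4)/(63/8)=64/21
back: M2=64/21
back: M1=-4−1/8·64/21=-92/21
M: M0=0, M1=-92/21, M2=64/21, M3=0
seg 0: a=-5, c=M0/2=0, d=(M1−M0)/(6·3)=-46/189, b=Δ0−h0·(2M0+M1)/6=95/21
seg 1: a=2, c=M1/2=-46/21, d=(M2−M1)/(6·1)=26/21, b=Δ1−h1·(2M1+M2)/6=-43/21
seg 2: a=-1, c=M2/2=32/21, d=(M3−M2)/(6·3)=-32/189, b=Δ2−h2·(2M2+M3)/6=-19/7
t_q=9/4 → seg 0, τ=9/4; S=-5+95/21·τ+0·τ²+-46/189·τ³=77/32

  seg 0: a=-5 b=95/21 c=0 d=-46/189
  seg 1: a=2 b=-43/21 c=-46/21 d=26/21
  seg 2: a=-1 b=-19/7 c=32/21 d=-32/189
S(9/4) = 77/32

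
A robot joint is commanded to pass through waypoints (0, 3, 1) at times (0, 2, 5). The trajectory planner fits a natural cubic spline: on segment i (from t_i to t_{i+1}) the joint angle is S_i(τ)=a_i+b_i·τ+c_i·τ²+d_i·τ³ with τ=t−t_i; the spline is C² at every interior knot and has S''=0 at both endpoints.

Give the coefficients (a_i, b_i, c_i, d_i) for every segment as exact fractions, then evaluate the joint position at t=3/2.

Δ: Δ0=3/2, Δ1=-2/3
row 1: diag=10, rhs=-13; c'=3/10, d'=-13/10
back: M1=-13/10
M: M0=0, M1=-13/10, M2=0
seg 0: a=0, c=M0/2=0, d=(M1−M0)/(6·2)=-13/120, b=Δ0−h0·(2M0+M1)/6=29/15
seg 1: a=3, c=M1/2=-13/20, d=(M2−M1)/(6·3)=13/180, b=Δ1−h1·(2M1+M2)/6=19/30
t_q=3/2 → seg 0, τ=3/2; S=0+29/15·τ+0·τ²+-13/120·τ³=811/320

  seg 0: a=0 b=29/15 c=0 d=-13/120
  seg 1: a=3 b=19/30 c=-13/20 d=13/180
S(3/2) = 811/320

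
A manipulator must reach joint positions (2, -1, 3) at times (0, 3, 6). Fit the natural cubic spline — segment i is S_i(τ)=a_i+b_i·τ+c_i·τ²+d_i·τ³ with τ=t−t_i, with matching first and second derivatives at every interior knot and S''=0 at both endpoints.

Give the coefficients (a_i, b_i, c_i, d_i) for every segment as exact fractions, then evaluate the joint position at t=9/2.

  seg 0: a=2 b=-19/12 c=0 d=7/108
  seg 1: a=-1 b=1/6 c=7/12 d=-7/108
S(9/2) = 11/32

Δ: Δ0=-1, Δ1=4/3
row 1: diag=12, rhs=14; c'=1/4, d'=7/6
back: M1=7/6
M: M0=0, M1=7/6, M2=0
seg 0: a=2, c=M0/2=0, d=(M1−M0)/(6·3)=7/108, b=Δ0−h0·(2M0+M1)/6=-19/12
seg 1: a=-1, c=M1/2=7/12, d=(M2−M1)/(6·3)=-7/108, b=Δ1−h1·(2M1+M2)/6=1/6
t_q=9/2 → seg 1, τ=3/2; S=-1+1/6·τ+7/12·τ²+-7/108·τ³=11/32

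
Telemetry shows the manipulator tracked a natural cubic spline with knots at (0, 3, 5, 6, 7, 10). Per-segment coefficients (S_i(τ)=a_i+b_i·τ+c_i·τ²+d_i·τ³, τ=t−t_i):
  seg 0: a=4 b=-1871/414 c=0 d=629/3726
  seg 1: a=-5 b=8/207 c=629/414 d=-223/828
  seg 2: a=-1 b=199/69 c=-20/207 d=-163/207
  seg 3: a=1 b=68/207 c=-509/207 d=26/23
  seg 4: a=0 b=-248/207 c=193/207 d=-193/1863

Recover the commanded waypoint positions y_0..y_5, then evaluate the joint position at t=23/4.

y_0=4 y_1=-5 y_2=-1 y_3=1 y_4=0 y_5=2
S(23/4) = 1143/1472

y_0 = S_0(0) = a_0 = 4
y_1 = S_1(0) = a_1 = -5
y_2 = S_2(0) = a_2 = -1
y_3 = S_3(0) = a_3 = 1
y_4 = S_4(0) = a_4 = 0
y_5 = S_4(3) = 2
t_q=23/4 is in segment 2 (τ=3/4); S_2(τ)=1143/1472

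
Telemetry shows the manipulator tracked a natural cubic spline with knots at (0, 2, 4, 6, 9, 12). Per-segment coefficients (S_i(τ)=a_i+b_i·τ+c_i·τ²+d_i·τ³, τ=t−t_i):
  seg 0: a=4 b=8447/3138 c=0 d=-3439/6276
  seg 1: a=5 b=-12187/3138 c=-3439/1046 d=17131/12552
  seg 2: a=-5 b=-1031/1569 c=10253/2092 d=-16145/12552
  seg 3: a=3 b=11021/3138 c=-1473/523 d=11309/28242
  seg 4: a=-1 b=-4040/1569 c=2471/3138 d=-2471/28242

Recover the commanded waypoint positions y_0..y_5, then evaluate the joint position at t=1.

y_0 = S_0(0) = a_0 = 4
y_1 = S_1(0) = a_1 = 5
y_2 = S_2(0) = a_2 = -5
y_3 = S_3(0) = a_3 = 3
y_4 = S_4(0) = a_4 = -1
y_5 = S_4(3) = -4
t_q=1 is in segment 0 (τ=1); S_0(τ)=12853/2092

y_0=4 y_1=5 y_2=-5 y_3=3 y_4=-1 y_5=-4
S(1) = 12853/2092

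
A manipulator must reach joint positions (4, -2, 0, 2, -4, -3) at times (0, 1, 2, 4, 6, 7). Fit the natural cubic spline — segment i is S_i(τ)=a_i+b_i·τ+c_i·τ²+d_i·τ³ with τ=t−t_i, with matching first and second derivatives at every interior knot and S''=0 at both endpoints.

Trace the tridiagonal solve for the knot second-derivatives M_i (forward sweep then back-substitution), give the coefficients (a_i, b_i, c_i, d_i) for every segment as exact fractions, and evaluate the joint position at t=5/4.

  seg 0: a=4 b=-1849/229 c=0 d=475/229
  seg 1: a=-2 b=-424/229 c=1425/229 d=-543/229
  seg 2: a=0 b=797/229 c=-204/229 d=-40/229
  seg 3: a=2 b=-499/229 c=-444/229 d=175/229
  seg 4: a=-4 b=-175/229 c=606/229 d=-202/229
S(5/4) = -30939/14656

Δ: Δ0=-6, Δ1=2, Δ2=1, Δ3=-3, Δ4=1
row 1: diag=4, rhs=48; c'=1/4, d'=12
row 2: denom=6−1·1/4=23/4; d'=(-6−1·12)/(23/4)=-72/23
row 3: denom=8−2·8/23=168/23; d'=(-24−2·-72/23)/(168/23)=-17/7
row 4: denom=6−2·23/84=229/42; d'=(24−2·-17/7)/(229/42)=1212/229
back: M4=1212/229
back: M3=-17/7−23/84·1212/229=-888/229
back: M2=-72/23−8/23·-888/229=-408/229
back: M1=12−1/4·-408/229=2850/229
M: M0=0, M1=2850/229, M2=-408/229, M3=-888/229, M4=1212/229, M5=0
seg 0: a=4, c=M0/2=0, d=(M1−M0)/(6·1)=475/229, b=Δ0−h0·(2M0+M1)/6=-1849/229
seg 1: a=-2, c=M1/2=1425/229, d=(M2−M1)/(6·1)=-543/229, b=Δ1−h1·(2M1+M2)/6=-424/229
seg 2: a=0, c=M2/2=-204/229, d=(M3−M2)/(6·2)=-40/229, b=Δ2−h2·(2M2+M3)/6=797/229
seg 3: a=2, c=M3/2=-444/229, d=(M4−M3)/(6·2)=175/229, b=Δ3−h3·(2M3+M4)/6=-499/229
seg 4: a=-4, c=M4/2=606/229, d=(M5−M4)/(6·1)=-202/229, b=Δ4−h4·(2M4+M5)/6=-175/229
t_q=5/4 → seg 1, τ=1/4; S=-2+-424/229·τ+1425/229·τ²+-543/229·τ³=-30939/14656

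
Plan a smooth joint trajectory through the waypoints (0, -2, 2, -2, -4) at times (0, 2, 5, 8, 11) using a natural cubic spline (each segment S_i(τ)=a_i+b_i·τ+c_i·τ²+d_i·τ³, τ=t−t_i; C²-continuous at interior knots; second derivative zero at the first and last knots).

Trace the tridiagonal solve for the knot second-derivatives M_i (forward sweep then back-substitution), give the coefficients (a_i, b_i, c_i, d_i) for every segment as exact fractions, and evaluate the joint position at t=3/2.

  seg 0: a=0 b=-346/207 c=0 d=139/828
  seg 1: a=-2 b=71/207 c=139/138 d=-841/3726
  seg 2: a=2 b=121/414 c=-212/207 d=599/3726
  seg 3: a=-2 b=-313/207 c=175/414 d=-175/3726
S(3/2) = -4285/2208

Δ: Δ0=-1, Δ1=4/3, Δ2=-4/3, Δ3=-2/3
row 1: diag=10, rhs=14; c'=3/10, d'=7/5
row 2: denom=12−3·3/10=111/10; d'=(-16−3·7/5)/(111/10)=-202/111
row 3: denom=12−3·10/37=414/37; d'=(4−3·-202/111)/(414/37)=175/207
back: M3=175/207
back: M2=-202/111−10/37·175/207=-424/207
back: M1=7/5−3/10·-424/207=139/69
M: M0=0, M1=139/69, M2=-424/207, M3=175/207, M4=0
seg 0: a=0, c=M0/2=0, d=(M1−M0)/(6·2)=139/828, b=Δ0−h0·(2M0+M1)/6=-346/207
seg 1: a=-2, c=M1/2=139/138, d=(M2−M1)/(6·3)=-841/3726, b=Δ1−h1·(2M1+M2)/6=71/207
seg 2: a=2, c=M2/2=-212/207, d=(M3−M2)/(6·3)=599/3726, b=Δ2−h2·(2M2+M3)/6=121/414
seg 3: a=-2, c=M3/2=175/414, d=(M4−M3)/(6·3)=-175/3726, b=Δ3−h3·(2M3+M4)/6=-313/207
t_q=3/2 → seg 0, τ=3/2; S=0+-346/207·τ+0·τ²+139/828·τ³=-4285/2208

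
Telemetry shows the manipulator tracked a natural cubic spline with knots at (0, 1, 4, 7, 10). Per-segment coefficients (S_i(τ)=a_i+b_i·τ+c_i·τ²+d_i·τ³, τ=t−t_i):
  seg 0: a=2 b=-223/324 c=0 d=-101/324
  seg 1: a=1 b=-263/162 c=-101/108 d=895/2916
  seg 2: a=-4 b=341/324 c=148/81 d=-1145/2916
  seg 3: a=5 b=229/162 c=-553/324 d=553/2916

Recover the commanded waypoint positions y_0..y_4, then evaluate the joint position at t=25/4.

y_0 = S_0(0) = a_0 = 2
y_1 = S_1(0) = a_1 = 1
y_2 = S_2(0) = a_2 = -4
y_3 = S_3(0) = a_3 = 5
y_4 = S_3(3) = -1
t_q=25/4 is in segment 2 (τ=9/4); S_2(τ)=7247/2304

y_0=2 y_1=1 y_2=-4 y_3=5 y_4=-1
S(25/4) = 7247/2304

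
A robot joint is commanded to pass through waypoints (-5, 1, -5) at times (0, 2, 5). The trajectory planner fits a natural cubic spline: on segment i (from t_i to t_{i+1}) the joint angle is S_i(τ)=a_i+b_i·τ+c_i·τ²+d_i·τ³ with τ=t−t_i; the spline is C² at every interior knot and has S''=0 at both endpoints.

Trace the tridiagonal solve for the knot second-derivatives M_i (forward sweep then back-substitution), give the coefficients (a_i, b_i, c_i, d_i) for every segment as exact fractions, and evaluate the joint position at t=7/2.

  seg 0: a=-5 b=4 c=0 d=-1/4
  seg 1: a=1 b=1 c=-3/2 d=1/6
S(7/2) = -5/16

Δ: Δ0=3, Δ1=-2
row 1: diag=10, rhs=-30; c'=3/10, d'=-3
back: M1=-3
M: M0=0, M1=-3, M2=0
seg 0: a=-5, c=M0/2=0, d=(M1−M0)/(6·2)=-1/4, b=Δ0−h0·(2M0+M1)/6=4
seg 1: a=1, c=M1/2=-3/2, d=(M2−M1)/(6·3)=1/6, b=Δ1−h1·(2M1+M2)/6=1
t_q=7/2 → seg 1, τ=3/2; S=1+1·τ+-3/2·τ²+1/6·τ³=-5/16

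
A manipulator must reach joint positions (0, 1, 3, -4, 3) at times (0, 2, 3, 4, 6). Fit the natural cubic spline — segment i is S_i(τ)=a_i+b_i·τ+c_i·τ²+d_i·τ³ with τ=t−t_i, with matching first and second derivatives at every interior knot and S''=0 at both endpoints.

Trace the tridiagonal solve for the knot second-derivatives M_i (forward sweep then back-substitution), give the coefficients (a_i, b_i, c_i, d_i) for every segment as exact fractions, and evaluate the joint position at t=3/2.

Δ: Δ0=1/2, Δ1=2, Δ2=-7, Δ3=7/2
row 1: diag=6, rhs=9; c'=1/6, d'=3/2
row 2: denom=4−1·1/6=23/6; d'=(-54−1·3/2)/(23/6)=-333/23
row 3: denom=6−1·6/23=132/23; d'=(63−1·-333/23)/(132/23)=27/2
back: M3=27/2
back: M2=-333/23−6/23·27/2=-18
back: M1=3/2−1/6·-18=9/2
M: M0=0, M1=9/2, M2=-18, M3=27/2, M4=0
seg 0: a=0, c=M0/2=0, d=(M1−M0)/(6·2)=3/8, b=Δ0−h0·(2M0+M1)/6=-1
seg 1: a=1, c=M1/2=9/4, d=(M2−M1)/(6·1)=-15/4, b=Δ1−h1·(2M1+M2)/6=7/2
seg 2: a=3, c=M2/2=-9, d=(M3−M2)/(6·1)=21/4, b=Δ2−h2·(2M2+M3)/6=-13/4
seg 3: a=-4, c=M3/2=27/4, d=(M4−M3)/(6·2)=-9/8, b=Δ3−h3·(2M3+M4)/6=-11/2
t_q=3/2 → seg 0, τ=3/2; S=0+-1·τ+0·τ²+3/8·τ³=-15/64

  seg 0: a=0 b=-1 c=0 d=3/8
  seg 1: a=1 b=7/2 c=9/4 d=-15/4
  seg 2: a=3 b=-13/4 c=-9 d=21/4
  seg 3: a=-4 b=-11/2 c=27/4 d=-9/8
S(3/2) = -15/64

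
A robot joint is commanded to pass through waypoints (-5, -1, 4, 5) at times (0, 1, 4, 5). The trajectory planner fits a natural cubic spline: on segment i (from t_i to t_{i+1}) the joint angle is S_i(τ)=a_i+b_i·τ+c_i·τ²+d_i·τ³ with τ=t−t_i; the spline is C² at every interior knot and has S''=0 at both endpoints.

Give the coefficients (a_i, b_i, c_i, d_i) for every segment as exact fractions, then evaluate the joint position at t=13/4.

Δ: Δ0=4, Δ1=5/3, Δ2=1
row 1: diag=8, rhs=-14; c'=3/8, d'=-7/4
row 2: denom=8−3·3/8=55/8; d'=(-4−3·-7/4)/(55/8)=2/11
back: M2=2/11
back: M1=-7/4−3/8·2/11=-20/11
M: M0=0, M1=-20/11, M2=2/11, M3=0
seg 0: a=-5, c=M0/2=0, d=(M1−M0)/(6·1)=-10/33, b=Δ0−h0·(2M0+M1)/6=142/33
seg 1: a=-1, c=M1/2=-10/11, d=(M2−M1)/(6·3)=1/9, b=Δ1−h1·(2M1+M2)/6=112/33
seg 2: a=4, c=M2/2=1/11, d=(M3−M2)/(6·1)=-1/33, b=Δ2−h2·(2M2+M3)/6=31/33
t_q=13/4 → seg 1, τ=9/4; S=-1+112/33·τ+-10/11·τ²+1/9·τ³=2323/704

  seg 0: a=-5 b=142/33 c=0 d=-10/33
  seg 1: a=-1 b=112/33 c=-10/11 d=1/9
  seg 2: a=4 b=31/33 c=1/11 d=-1/33
S(13/4) = 2323/704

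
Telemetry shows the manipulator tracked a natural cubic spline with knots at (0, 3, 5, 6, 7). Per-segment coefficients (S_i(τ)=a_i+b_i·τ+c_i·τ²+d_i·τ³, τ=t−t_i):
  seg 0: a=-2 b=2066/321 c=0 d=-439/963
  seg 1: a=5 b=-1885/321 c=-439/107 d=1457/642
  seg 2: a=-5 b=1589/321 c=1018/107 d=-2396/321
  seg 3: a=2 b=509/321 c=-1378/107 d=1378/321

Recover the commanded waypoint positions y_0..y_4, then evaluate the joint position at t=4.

y_0=-2 y_1=5 y_2=-5 y_3=2 y_4=-5
S(4) = -579/214

y_0 = S_0(0) = a_0 = -2
y_1 = S_1(0) = a_1 = 5
y_2 = S_2(0) = a_2 = -5
y_3 = S_3(0) = a_3 = 2
y_4 = S_3(1) = -5
t_q=4 is in segment 1 (τ=1); S_1(τ)=-579/214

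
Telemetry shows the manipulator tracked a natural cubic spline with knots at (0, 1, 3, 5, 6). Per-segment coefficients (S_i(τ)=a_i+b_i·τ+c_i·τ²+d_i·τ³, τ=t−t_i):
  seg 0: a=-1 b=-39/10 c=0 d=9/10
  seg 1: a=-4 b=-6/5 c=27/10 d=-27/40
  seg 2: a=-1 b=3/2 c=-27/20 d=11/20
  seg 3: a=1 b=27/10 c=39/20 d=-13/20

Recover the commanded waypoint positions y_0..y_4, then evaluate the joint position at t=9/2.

y_0=-1 y_1=-4 y_2=-1 y_3=1 y_4=5
S(9/2) = 11/160

y_0 = S_0(0) = a_0 = -1
y_1 = S_1(0) = a_1 = -4
y_2 = S_2(0) = a_2 = -1
y_3 = S_3(0) = a_3 = 1
y_4 = S_3(1) = 5
t_q=9/2 is in segment 2 (τ=3/2); S_2(τ)=11/160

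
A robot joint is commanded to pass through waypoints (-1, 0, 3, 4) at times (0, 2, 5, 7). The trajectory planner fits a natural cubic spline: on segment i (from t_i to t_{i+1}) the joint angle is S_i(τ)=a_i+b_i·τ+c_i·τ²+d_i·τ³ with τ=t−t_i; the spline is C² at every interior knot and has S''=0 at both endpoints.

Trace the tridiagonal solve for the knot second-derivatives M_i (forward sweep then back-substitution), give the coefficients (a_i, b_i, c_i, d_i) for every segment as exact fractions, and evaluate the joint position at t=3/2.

  seg 0: a=-1 b=5/14 c=0 d=1/28
  seg 1: a=0 b=11/14 c=3/14 d=-1/21
  seg 2: a=3 b=11/14 c=-3/14 d=1/28
S(3/2) = -11/32

Δ: Δ0=1/2, Δ1=1, Δ2=1/2
row 1: diag=10, rhs=3; c'=3/10, d'=3/10
row 2: denom=10−3·3/10=91/10; d'=(-3−3·3/10)/(91/10)=-3/7
back: M2=-3/7
back: M1=3/10−3/10·-3/7=3/7
M: M0=0, M1=3/7, M2=-3/7, M3=0
seg 0: a=-1, c=M0/2=0, d=(M1−M0)/(6·2)=1/28, b=Δ0−h0·(2M0+M1)/6=5/14
seg 1: a=0, c=M1/2=3/14, d=(M2−M1)/(6·3)=-1/21, b=Δ1−h1·(2M1+M2)/6=11/14
seg 2: a=3, c=M2/2=-3/14, d=(M3−M2)/(6·2)=1/28, b=Δ2−h2·(2M2+M3)/6=11/14
t_q=3/2 → seg 0, τ=3/2; S=-1+5/14·τ+0·τ²+1/28·τ³=-11/32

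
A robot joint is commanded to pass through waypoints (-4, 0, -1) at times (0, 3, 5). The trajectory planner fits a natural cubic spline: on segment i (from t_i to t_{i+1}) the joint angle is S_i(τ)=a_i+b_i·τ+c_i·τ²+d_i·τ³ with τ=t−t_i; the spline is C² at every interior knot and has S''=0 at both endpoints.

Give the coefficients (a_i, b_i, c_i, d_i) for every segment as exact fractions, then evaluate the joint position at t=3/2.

  seg 0: a=-4 b=113/60 c=0 d=-11/180
  seg 1: a=0 b=7/30 c=-11/20 d=11/120
S(3/2) = -221/160

Δ: Δ0=4/3, Δ1=-1/2
row 1: diag=10, rhs=-11; c'=1/5, d'=-11/10
back: M1=-11/10
M: M0=0, M1=-11/10, M2=0
seg 0: a=-4, c=M0/2=0, d=(M1−M0)/(6·3)=-11/180, b=Δ0−h0·(2M0+M1)/6=113/60
seg 1: a=0, c=M1/2=-11/20, d=(M2−M1)/(6·2)=11/120, b=Δ1−h1·(2M1+M2)/6=7/30
t_q=3/2 → seg 0, τ=3/2; S=-4+113/60·τ+0·τ²+-11/180·τ³=-221/160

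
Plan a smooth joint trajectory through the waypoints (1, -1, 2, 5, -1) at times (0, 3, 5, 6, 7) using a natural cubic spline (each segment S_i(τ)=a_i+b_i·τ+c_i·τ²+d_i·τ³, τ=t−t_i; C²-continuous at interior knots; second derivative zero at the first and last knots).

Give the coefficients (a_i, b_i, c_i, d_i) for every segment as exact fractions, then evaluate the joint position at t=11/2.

  seg 0: a=1 b=-1213/1284 c=0 d=119/3852
  seg 1: a=-1 b=-71/642 c=119/428 d=677/2568
  seg 2: a=2 b=1337/321 c=199/107 d=-971/321
  seg 3: a=5 b=-382/321 c=-772/107 d=772/321
S(11/2) = 3569/856

Δ: Δ0=-2/3, Δ1=3/2, Δ2=3, Δ3=-6
row 1: diag=10, rhs=13; c'=1/5, d'=13/10
row 2: denom=6−2·1/5=28/5; d'=(9−2·13/10)/(28/5)=8/7
row 3: denom=4−1·5/28=107/28; d'=(-54−1·8/7)/(107/28)=-1544/107
back: M3=-1544/107
back: M2=8/7−5/28·-1544/107=398/107
back: M1=13/10−1/5·398/107=119/214
M: M0=0, M1=119/214, M2=398/107, M3=-1544/107, M4=0
seg 0: a=1, c=M0/2=0, d=(M1−M0)/(6·3)=119/3852, b=Δ0−h0·(2M0+M1)/6=-1213/1284
seg 1: a=-1, c=M1/2=119/428, d=(M2−M1)/(6·2)=677/2568, b=Δ1−h1·(2M1+M2)/6=-71/642
seg 2: a=2, c=M2/2=199/107, d=(M3−M2)/(6·1)=-971/321, b=Δ2−h2·(2M2+M3)/6=1337/321
seg 3: a=5, c=M3/2=-772/107, d=(M4−M3)/(6·1)=772/321, b=Δ3−h3·(2M3+M4)/6=-382/321
t_q=11/2 → seg 2, τ=1/2; S=2+1337/321·τ+199/107·τ²+-971/321·τ³=3569/856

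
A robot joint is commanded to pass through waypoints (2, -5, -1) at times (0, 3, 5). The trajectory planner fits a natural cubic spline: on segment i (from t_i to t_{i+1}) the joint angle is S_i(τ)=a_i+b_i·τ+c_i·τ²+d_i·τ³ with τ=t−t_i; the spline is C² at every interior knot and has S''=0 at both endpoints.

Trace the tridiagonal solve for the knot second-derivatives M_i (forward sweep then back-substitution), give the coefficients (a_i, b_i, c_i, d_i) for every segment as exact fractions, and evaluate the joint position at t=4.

Δ: Δ0=-7/3, Δ1=2
row 1: diag=10, rhs=26; c'=1/5, d'=13/5
back: M1=13/5
M: M0=0, M1=13/5, M2=0
seg 0: a=2, c=M0/2=0, d=(M1−M0)/(6·3)=13/90, b=Δ0−h0·(2M0+M1)/6=-109/30
seg 1: a=-5, c=M1/2=13/10, d=(M2−M1)/(6·2)=-13/60, b=Δ1−h1·(2M1+M2)/6=4/15
t_q=4 → seg 1, τ=1; S=-5+4/15·τ+13/10·τ²+-13/60·τ³=-73/20

  seg 0: a=2 b=-109/30 c=0 d=13/90
  seg 1: a=-5 b=4/15 c=13/10 d=-13/60
S(4) = -73/20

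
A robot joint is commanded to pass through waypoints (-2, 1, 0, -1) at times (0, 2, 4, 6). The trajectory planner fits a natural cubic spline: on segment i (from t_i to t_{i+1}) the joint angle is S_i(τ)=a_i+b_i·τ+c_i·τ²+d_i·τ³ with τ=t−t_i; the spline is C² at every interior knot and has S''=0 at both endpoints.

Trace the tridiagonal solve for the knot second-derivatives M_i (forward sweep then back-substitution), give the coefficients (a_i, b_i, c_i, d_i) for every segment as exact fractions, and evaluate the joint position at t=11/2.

  seg 0: a=-2 b=61/30 c=0 d=-2/15
  seg 1: a=1 b=13/30 c=-4/5 d=1/6
  seg 2: a=0 b=-23/30 c=1/5 d=-1/30
S(11/2) = -13/16

Δ: Δ0=3/2, Δ1=-1/2, Δ2=-1/2
row 1: diag=8, rhs=-12; c'=1/4, d'=-3/2
row 2: denom=8−2·1/4=15/2; d'=(0−2·-3/2)/(15/2)=2/5
back: M2=2/5
back: M1=-3/2−1/4·2/5=-8/5
M: M0=0, M1=-8/5, M2=2/5, M3=0
seg 0: a=-2, c=M0/2=0, d=(M1−M0)/(6·2)=-2/15, b=Δ0−h0·(2M0+M1)/6=61/30
seg 1: a=1, c=M1/2=-4/5, d=(M2−M1)/(6·2)=1/6, b=Δ1−h1·(2M1+M2)/6=13/30
seg 2: a=0, c=M2/2=1/5, d=(M3−M2)/(6·2)=-1/30, b=Δ2−h2·(2M2+M3)/6=-23/30
t_q=11/2 → seg 2, τ=3/2; S=0+-23/30·τ+1/5·τ²+-1/30·τ³=-13/16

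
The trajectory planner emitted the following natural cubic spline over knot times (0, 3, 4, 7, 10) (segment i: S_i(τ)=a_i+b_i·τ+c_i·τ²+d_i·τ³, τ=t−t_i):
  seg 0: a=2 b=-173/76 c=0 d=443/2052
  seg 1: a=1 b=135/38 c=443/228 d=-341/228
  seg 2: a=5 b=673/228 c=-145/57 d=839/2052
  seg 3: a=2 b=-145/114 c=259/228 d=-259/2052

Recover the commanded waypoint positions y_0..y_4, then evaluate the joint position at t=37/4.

y_0=2 y_1=1 y_2=5 y_3=2 y_4=5
S(37/4) = 16787/4864

y_0 = S_0(0) = a_0 = 2
y_1 = S_1(0) = a_1 = 1
y_2 = S_2(0) = a_2 = 5
y_3 = S_3(0) = a_3 = 2
y_4 = S_3(3) = 5
t_q=37/4 is in segment 3 (τ=9/4); S_3(τ)=16787/4864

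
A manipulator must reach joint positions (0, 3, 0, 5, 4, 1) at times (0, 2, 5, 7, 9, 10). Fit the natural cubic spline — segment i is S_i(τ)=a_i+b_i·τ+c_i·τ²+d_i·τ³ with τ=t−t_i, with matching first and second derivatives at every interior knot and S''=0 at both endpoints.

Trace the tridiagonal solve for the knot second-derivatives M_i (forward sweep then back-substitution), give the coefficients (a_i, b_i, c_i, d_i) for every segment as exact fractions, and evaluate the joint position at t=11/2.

  seg 0: a=0 b=4403/1882 c=0 d=-395/1882
  seg 1: a=3 b=-337/1882 c=-1185/941 d=1855/5646
  seg 2: a=0 b=1069/941 c=3195/1882 d=-3823/7528
  seg 3: a=5 b=3449/1882 c=-5079/3764 d=689/7528
  seg 4: a=4 b=-2321/941 c=-753/941 d=251/941
S(11/2) = 55945/60224

Δ: Δ0=3/2, Δ1=-1, Δ2=5/2, Δ3=-1/2, Δ4=-3
row 1: diag=10, rhs=-15; c'=3/10, d'=-3/2
row 2: denom=10−3·3/10=91/10; d'=(21−3·-3/2)/(91/10)=255/91
row 3: denom=8−2·20/91=688/91; d'=(-18−2·255/91)/(688/91)=-537/172
row 4: denom=6−2·91/344=941/172; d'=(-15−2·-537/172)/(941/172)=-1506/941
back: M4=-1506/941
back: M3=-537/172−91/344·-1506/941=-5079/1882
back: M2=255/91−20/91·-5079/1882=3195/941
back: M1=-3/2−3/10·3195/941=-2370/941
M: M0=0, M1=-2370/941, M2=3195/941, M3=-5079/1882, M4=-1506/941, M5=0
seg 0: a=0, c=M0/2=0, d=(M1−M0)/(6·2)=-395/1882, b=Δ0−h0·(2M0+M1)/6=4403/1882
seg 1: a=3, c=M1/2=-1185/941, d=(M2−M1)/(6·3)=1855/5646, b=Δ1−h1·(2M1+M2)/6=-337/1882
seg 2: a=0, c=M2/2=3195/1882, d=(M3−M2)/(6·2)=-3823/7528, b=Δ2−h2·(2M2+M3)/6=1069/941
seg 3: a=5, c=M3/2=-5079/3764, d=(M4−M3)/(6·2)=689/7528, b=Δ3−h3·(2M3+M4)/6=3449/1882
seg 4: a=4, c=M4/2=-753/941, d=(M5−M4)/(6·1)=251/941, b=Δ4−h4·(2M4+M5)/6=-2321/941
t_q=11/2 → seg 2, τ=1/2; S=0+1069/941·τ+3195/1882·τ²+-3823/7528·τ³=55945/60224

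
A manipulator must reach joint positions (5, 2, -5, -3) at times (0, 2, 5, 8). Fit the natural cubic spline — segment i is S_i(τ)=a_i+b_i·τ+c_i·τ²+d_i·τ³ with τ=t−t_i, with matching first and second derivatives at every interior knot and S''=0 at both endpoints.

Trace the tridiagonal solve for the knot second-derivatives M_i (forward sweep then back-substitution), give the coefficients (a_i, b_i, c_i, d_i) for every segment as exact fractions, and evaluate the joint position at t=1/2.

  seg 0: a=5 b=-257/222 c=0 d=-19/222
  seg 1: a=2 b=-485/222 c=-19/37 d=103/666
  seg 2: a=-5 b=-121/111 c=65/74 d=-65/666
S(1/2) = 2611/592

Δ: Δ0=-3/2, Δ1=-7/3, Δ2=2/3
row 1: diag=10, rhs=-5; c'=3/10, d'=-1/2
row 2: denom=12−3·3/10=111/10; d'=(18−3·-1/2)/(111/10)=65/37
back: M2=65/37
back: M1=-1/2−3/10·65/37=-38/37
M: M0=0, M1=-38/37, M2=65/37, M3=0
seg 0: a=5, c=M0/2=0, d=(M1−M0)/(6·2)=-19/222, b=Δ0−h0·(2M0+M1)/6=-257/222
seg 1: a=2, c=M1/2=-19/37, d=(M2−M1)/(6·3)=103/666, b=Δ1−h1·(2M1+M2)/6=-485/222
seg 2: a=-5, c=M2/2=65/74, d=(M3−M2)/(6·3)=-65/666, b=Δ2−h2·(2M2+M3)/6=-121/111
t_q=1/2 → seg 0, τ=1/2; S=5+-257/222·τ+0·τ²+-19/222·τ³=2611/592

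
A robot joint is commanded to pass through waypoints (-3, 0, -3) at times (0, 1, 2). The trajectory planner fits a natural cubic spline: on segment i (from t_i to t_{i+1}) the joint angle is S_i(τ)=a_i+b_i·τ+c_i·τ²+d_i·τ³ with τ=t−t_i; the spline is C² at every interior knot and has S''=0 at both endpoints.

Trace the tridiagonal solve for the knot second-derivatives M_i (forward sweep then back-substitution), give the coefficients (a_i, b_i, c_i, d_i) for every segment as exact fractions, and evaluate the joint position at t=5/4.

Δ: Δ0=3, Δ1=-3
row 1: diag=4, rhs=-36; c'=1/4, d'=-9
back: M1=-9
M: M0=0, M1=-9, M2=0
seg 0: a=-3, c=M0/2=0, d=(M1−M0)/(6·1)=-3/2, b=Δ0−h0·(2M0+M1)/6=9/2
seg 1: a=0, c=M1/2=-9/2, d=(M2−M1)/(6·1)=3/2, b=Δ1−h1·(2M1+M2)/6=0
t_q=5/4 → seg 1, τ=1/4; S=0+0·τ+-9/2·τ²+3/2·τ³=-33/128

  seg 0: a=-3 b=9/2 c=0 d=-3/2
  seg 1: a=0 b=0 c=-9/2 d=3/2
S(5/4) = -33/128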